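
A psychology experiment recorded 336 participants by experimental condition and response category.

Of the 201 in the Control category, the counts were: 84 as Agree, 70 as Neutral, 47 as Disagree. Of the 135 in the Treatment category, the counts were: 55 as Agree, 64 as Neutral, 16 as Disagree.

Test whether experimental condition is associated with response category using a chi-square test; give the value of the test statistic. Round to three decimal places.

8.954

Row totals: 201, 135. Column totals: 139, 134, 63. Grand total N = 336.
Expected counts (row total × column total / N):
  Control, Agree: 201×139/336 = 83.1518
  Control, Neutral: 201×134/336 = 80.1607
  Control, Disagree: 201×63/336 = 37.6875
  Treatment, Agree: 135×139/336 = 55.8482
  Treatment, Neutral: 135×134/336 = 53.8393
  Treatment, Disagree: 135×63/336 = 25.3125
Contributions (O − E)²/E:
  (84 − 83.1518)²/83.1518 = 0.0087
  (70 − 80.1607)²/80.1607 = 1.2879
  (47 − 37.6875)²/37.6875 = 2.3011
  (55 − 55.8482)²/55.8482 = 0.0129
  (64 − 53.8393)²/53.8393 = 1.9176
  (16 − 25.3125)²/25.3125 = 3.4261
χ² = 0.0087 + 1.2879 + 2.3011 + 0.0129 + 1.9176 + 3.4261 = 8.954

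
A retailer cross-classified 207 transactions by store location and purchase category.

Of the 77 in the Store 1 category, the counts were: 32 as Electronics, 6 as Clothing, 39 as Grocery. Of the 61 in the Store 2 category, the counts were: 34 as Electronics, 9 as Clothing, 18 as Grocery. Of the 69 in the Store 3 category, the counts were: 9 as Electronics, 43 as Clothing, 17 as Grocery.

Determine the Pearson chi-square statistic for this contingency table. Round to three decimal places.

Row totals: 77, 61, 69. Column totals: 75, 58, 74. Grand total N = 207.
Expected counts (row total × column total / N):
  Store 1, Electronics: 77×75/207 = 27.89855
  Store 1, Clothing: 77×58/207 = 21.57488
  Store 1, Grocery: 77×74/207 = 27.52657
  Store 2, Electronics: 61×75/207 = 22.10145
  Store 2, Clothing: 61×58/207 = 17.09179
  Store 2, Grocery: 61×74/207 = 21.80676
  Store 3, Electronics: 69×75/207 = 25.00000
  Store 3, Clothing: 69×58/207 = 19.33333
  Store 3, Grocery: 69×74/207 = 24.66667
Contributions (O − E)²/E:
  (32 − 27.89855)²/27.89855 = 0.6030
  (6 − 21.57488)²/21.57488 = 11.2435
  (39 − 27.52657)²/27.52657 = 4.7823
  (34 − 22.10145)²/22.10145 = 6.4057
  (9 − 17.09179)²/17.09179 = 3.8309
  (18 − 21.80676)²/21.80676 = 0.6645
  (9 − 25.00000)²/25.00000 = 10.2400
  (43 − 19.33333)²/19.33333 = 28.9713
  (17 − 24.66667)²/24.66667 = 2.3829
χ² = 0.6030 + 11.2435 + 4.7823 + 6.4057 + 3.8309 + 0.6645 + 10.2400 + 28.9713 + 2.3829 = 69.124

69.124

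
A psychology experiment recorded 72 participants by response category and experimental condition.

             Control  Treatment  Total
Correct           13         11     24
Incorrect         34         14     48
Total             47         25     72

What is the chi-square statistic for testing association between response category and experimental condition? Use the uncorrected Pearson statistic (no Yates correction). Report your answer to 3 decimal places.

Grand total N = 72.
Expected counts (row total × column total / N):
  Correct, Control: 24×47/72 = 15.6667
  Correct, Treatment: 24×25/72 = 8.3333
  Incorrect, Control: 48×47/72 = 31.3333
  Incorrect, Treatment: 48×25/72 = 16.6667
Contributions (O − E)²/E:
  (13 − 15.6667)²/15.6667 = 0.4539
  (11 − 8.3333)²/8.3333 = 0.8534
  (34 − 31.3333)²/31.3333 = 0.2270
  (14 − 16.6667)²/16.6667 = 0.4267
χ² = 0.4539 + 0.8534 + 0.2270 + 0.4267 = 1.961

1.961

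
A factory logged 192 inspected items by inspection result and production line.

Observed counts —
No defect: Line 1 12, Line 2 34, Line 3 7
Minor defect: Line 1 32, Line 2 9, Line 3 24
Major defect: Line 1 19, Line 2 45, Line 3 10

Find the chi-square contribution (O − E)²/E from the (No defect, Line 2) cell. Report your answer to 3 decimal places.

3.880

Row total (No defect) = 53; column total (Line 2) = 88; N = 192.
Expected count E = 53 × 88 / 192 = 24.2917.
Contribution = (O − E)²/E = (34 − 24.2917)² / 24.2917 = 3.880.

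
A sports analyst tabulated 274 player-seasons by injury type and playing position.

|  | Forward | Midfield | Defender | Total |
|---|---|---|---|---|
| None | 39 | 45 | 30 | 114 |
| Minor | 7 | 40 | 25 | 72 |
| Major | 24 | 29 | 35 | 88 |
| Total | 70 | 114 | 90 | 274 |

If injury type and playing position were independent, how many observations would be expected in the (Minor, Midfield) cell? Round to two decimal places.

Row total (Minor) = 72; column total (Midfield) = 114; grand total N = 274.
Expected count = (row total × column total) / N = 72 × 114 / 274 = 29.96.

29.96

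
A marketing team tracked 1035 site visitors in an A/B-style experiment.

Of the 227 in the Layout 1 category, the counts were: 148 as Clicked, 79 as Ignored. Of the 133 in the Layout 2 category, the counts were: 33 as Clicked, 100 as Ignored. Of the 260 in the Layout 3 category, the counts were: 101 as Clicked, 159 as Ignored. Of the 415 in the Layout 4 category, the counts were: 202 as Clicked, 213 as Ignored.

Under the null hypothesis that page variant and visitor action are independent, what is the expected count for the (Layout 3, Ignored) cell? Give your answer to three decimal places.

Row total (Layout 3) = 260; column total (Ignored) = 551; grand total N = 1035.
Expected count = (row total × column total) / N = 260 × 551 / 1035 = 138.415.

138.415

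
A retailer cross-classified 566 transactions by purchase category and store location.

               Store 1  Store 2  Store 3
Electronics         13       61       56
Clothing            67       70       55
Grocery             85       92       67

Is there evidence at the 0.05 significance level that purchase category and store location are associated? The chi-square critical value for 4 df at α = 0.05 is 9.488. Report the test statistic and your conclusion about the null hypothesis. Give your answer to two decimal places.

31.01; reject H₀

Row totals: 130, 192, 244. Column totals: 165, 223, 178. Grand total N = 566.
Expected counts (row total × column total / N):
  Electronics, Store 1: 130×165/566 = 37.898
  Electronics, Store 2: 130×223/566 = 51.219
  Electronics, Store 3: 130×178/566 = 40.883
  Clothing, Store 1: 192×165/566 = 55.972
  Clothing, Store 2: 192×223/566 = 75.647
  Clothing, Store 3: 192×178/566 = 60.382
  Grocery, Store 1: 244×165/566 = 71.131
  Grocery, Store 2: 244×223/566 = 96.134
  Grocery, Store 3: 244×178/566 = 76.735
Contributions (O − E)²/E:
  (13 − 37.898)²/37.898 = 16.3573
  (61 − 51.219)²/51.219 = 1.8678
  (56 − 40.883)²/40.883 = 5.5897
  (67 − 55.972)²/55.972 = 2.1728
  (70 − 75.647)²/75.647 = 0.4215
  (55 − 60.382)²/60.382 = 0.4797
  (85 − 71.131)²/71.131 = 2.7042
  (92 − 96.134)²/96.134 = 0.1778
  (67 − 76.735)²/76.735 = 1.2350
χ² = 16.3573 + 1.8678 + 5.5897 + 2.1728 + 0.4215 + 0.4797 + 2.7042 + 0.1778 + 1.2350 = 31.01
df = (3−1)(3−1) = 4. Since 31.01 > 9.488, reject the null hypothesis of independence at α = 0.05.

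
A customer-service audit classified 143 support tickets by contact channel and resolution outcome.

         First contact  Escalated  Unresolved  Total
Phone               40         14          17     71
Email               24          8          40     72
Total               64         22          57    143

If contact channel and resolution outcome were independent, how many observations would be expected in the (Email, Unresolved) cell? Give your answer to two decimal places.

28.70

Row total (Email) = 72; column total (Unresolved) = 57; grand total N = 143.
Expected count = (row total × column total) / N = 72 × 57 / 143 = 28.70.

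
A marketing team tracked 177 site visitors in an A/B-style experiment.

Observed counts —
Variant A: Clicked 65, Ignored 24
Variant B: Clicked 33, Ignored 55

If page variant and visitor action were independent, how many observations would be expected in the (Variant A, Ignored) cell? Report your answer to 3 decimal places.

39.723

Row total (Variant A) = 89; column total (Ignored) = 79; grand total N = 177.
Expected count = (row total × column total) / N = 89 × 79 / 177 = 39.723.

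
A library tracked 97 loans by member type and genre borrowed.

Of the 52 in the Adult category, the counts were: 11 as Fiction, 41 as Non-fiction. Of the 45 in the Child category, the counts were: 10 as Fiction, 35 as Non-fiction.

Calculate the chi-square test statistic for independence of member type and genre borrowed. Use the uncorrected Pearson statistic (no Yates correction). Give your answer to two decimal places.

Row totals: 52, 45. Column totals: 21, 76. Grand total N = 97.
Expected counts (row total × column total / N):
  Adult, Fiction: 52×21/97 = 11.258
  Adult, Non-fiction: 52×76/97 = 40.742
  Child, Fiction: 45×21/97 = 9.742
  Child, Non-fiction: 45×76/97 = 35.258
Contributions (O − E)²/E:
  (11 − 11.258)²/11.258 = 0.0059
  (41 − 40.742)²/40.742 = 0.0016
  (10 − 9.742)²/9.742 = 0.0068
  (35 − 35.258)²/35.258 = 0.0019
χ² = 0.0059 + 0.0016 + 0.0068 + 0.0019 = 0.02

0.02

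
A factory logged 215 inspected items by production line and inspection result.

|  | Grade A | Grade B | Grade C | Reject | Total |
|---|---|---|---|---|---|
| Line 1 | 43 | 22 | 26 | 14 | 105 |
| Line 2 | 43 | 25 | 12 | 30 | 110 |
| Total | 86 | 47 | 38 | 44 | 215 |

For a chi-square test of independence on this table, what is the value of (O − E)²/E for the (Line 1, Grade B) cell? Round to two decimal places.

Row total (Line 1) = 105; column total (Grade B) = 47; N = 215.
Expected count E = 105 × 47 / 215 = 22.953.
Contribution = (O − E)²/E = (22 − 22.953)² / 22.953 = 0.04.

0.04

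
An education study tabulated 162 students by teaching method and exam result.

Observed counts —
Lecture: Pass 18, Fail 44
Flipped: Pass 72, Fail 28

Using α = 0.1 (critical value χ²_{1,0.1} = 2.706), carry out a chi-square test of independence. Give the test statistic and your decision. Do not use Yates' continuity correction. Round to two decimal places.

28.62; reject H₀

Row totals: 62, 100. Column totals: 90, 72. Grand total N = 162.
Expected counts (row total × column total / N):
  Lecture, Pass: 62×90/162 = 34.444
  Lecture, Fail: 62×72/162 = 27.556
  Flipped, Pass: 100×90/162 = 55.556
  Flipped, Fail: 100×72/162 = 44.444
Contributions (O − E)²/E:
  (18 − 34.444)²/34.444 = 7.8506
  (44 − 27.556)²/27.556 = 9.8129
  (72 − 55.556)²/55.556 = 4.8673
  (28 − 44.444)²/44.444 = 6.0842
χ² = 7.8506 + 9.8129 + 4.8673 + 6.0842 = 28.62
df = (2−1)(2−1) = 1. Since 28.62 > 2.706, reject the null hypothesis of independence at α = 0.1.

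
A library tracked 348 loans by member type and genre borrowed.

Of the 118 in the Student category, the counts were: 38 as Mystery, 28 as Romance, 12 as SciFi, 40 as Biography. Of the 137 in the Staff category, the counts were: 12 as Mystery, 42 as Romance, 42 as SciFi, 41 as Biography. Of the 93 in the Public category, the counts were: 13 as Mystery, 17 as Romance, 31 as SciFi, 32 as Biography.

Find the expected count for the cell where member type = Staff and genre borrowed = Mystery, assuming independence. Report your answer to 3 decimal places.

Row total (Staff) = 137; column total (Mystery) = 63; grand total N = 348.
Expected count = (row total × column total) / N = 137 × 63 / 348 = 24.802.

24.802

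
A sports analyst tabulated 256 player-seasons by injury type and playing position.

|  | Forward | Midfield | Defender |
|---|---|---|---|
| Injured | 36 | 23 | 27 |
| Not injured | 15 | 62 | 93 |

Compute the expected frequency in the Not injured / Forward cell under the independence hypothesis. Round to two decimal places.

33.87

Row total (Not injured) = 170; column total (Forward) = 51; grand total N = 256.
Expected count = (row total × column total) / N = 170 × 51 / 256 = 33.87.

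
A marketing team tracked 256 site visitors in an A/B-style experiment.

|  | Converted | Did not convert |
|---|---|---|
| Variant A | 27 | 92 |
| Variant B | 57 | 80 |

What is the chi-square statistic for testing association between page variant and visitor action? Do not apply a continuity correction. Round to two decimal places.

10.34

Row totals: 119, 137. Column totals: 84, 172. Grand total N = 256.
Expected counts (row total × column total / N):
  Variant A, Converted: 119×84/256 = 39.047
  Variant A, Did not convert: 119×172/256 = 79.953
  Variant B, Converted: 137×84/256 = 44.953
  Variant B, Did not convert: 137×172/256 = 92.047
Contributions (O − E)²/E:
  (27 − 39.047)²/39.047 = 3.7168
  (92 − 79.953)²/79.953 = 1.8152
  (57 − 44.953)²/44.953 = 3.2285
  (80 − 92.047)²/92.047 = 1.5767
χ² = 3.7168 + 1.8152 + 3.2285 + 1.5767 = 10.34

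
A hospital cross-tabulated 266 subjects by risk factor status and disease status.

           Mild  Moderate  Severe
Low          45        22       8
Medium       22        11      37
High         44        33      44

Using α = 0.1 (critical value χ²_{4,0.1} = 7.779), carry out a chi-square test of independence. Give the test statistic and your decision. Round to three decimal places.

31.685; reject H₀

Row totals: 75, 70, 121. Column totals: 111, 66, 89. Grand total N = 266.
Expected counts (row total × column total / N):
  Low, Mild: 75×111/266 = 31.2970
  Low, Moderate: 75×66/266 = 18.6090
  Low, Severe: 75×89/266 = 25.0940
  Medium, Mild: 70×111/266 = 29.2105
  Medium, Moderate: 70×66/266 = 17.3684
  Medium, Severe: 70×89/266 = 23.4211
  High, Mild: 121×111/266 = 50.4925
  High, Moderate: 121×66/266 = 30.0226
  High, Severe: 121×89/266 = 40.4850
Contributions (O − E)²/E:
  (45 − 31.2970)²/31.2970 = 5.9997
  (22 − 18.6090)²/18.6090 = 0.6179
  (8 − 25.0940)²/25.0940 = 11.6444
  (22 − 29.2105)²/29.2105 = 1.7799
  (11 − 17.3684)²/17.3684 = 2.3351
  (37 − 23.4211)²/23.4211 = 7.8727
  (44 − 50.4925)²/50.4925 = 0.8348
  (33 − 30.0226)²/30.0226 = 0.2953
  (44 − 40.4850)²/40.4850 = 0.3052
χ² = 5.9997 + 0.6179 + 11.6444 + 1.7799 + 2.3351 + 7.8727 + 0.8348 + 0.2953 + 0.3052 = 31.685
df = (3−1)(3−1) = 4. Since 31.685 > 7.779, reject the null hypothesis of independence at α = 0.1.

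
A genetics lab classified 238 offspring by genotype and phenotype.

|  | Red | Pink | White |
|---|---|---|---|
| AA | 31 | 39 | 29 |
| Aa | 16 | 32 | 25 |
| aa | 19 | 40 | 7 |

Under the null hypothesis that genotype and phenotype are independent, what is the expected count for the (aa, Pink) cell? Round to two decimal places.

30.78

Row total (aa) = 66; column total (Pink) = 111; grand total N = 238.
Expected count = (row total × column total) / N = 66 × 111 / 238 = 30.78.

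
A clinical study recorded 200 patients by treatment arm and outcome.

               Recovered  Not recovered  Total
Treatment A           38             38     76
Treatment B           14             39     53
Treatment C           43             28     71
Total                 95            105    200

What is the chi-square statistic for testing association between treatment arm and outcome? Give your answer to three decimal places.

Grand total N = 200.
Expected counts (row total × column total / N):
  Treatment A, Recovered: 76×95/200 = 36.1000
  Treatment A, Not recovered: 76×105/200 = 39.9000
  Treatment B, Recovered: 53×95/200 = 25.1750
  Treatment B, Not recovered: 53×105/200 = 27.8250
  Treatment C, Recovered: 71×95/200 = 33.7250
  Treatment C, Not recovered: 71×105/200 = 37.2750
Contributions (O − E)²/E:
  (38 − 36.1000)²/36.1000 = 0.1000
  (38 − 39.9000)²/39.9000 = 0.0905
  (14 − 25.1750)²/25.1750 = 4.9605
  (39 − 27.8250)²/27.8250 = 4.4881
  (43 − 33.7250)²/33.7250 = 2.5508
  (28 − 37.2750)²/37.2750 = 2.3079
χ² = 0.1000 + 0.0905 + 4.9605 + 4.4881 + 2.5508 + 2.3079 = 14.498

14.498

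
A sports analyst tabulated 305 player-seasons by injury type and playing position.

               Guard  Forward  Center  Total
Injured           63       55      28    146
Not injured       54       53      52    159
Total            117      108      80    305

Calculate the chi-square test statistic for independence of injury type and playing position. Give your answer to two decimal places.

Grand total N = 305.
Expected counts (row total × column total / N):
  Injured, Guard: 146×117/305 = 56.007
  Injured, Forward: 146×108/305 = 51.698
  Injured, Center: 146×80/305 = 38.295
  Not injured, Guard: 159×117/305 = 60.993
  Not injured, Forward: 159×108/305 = 56.302
  Not injured, Center: 159×80/305 = 41.705
Contributions (O − E)²/E:
  (63 − 56.007)²/56.007 = 0.8731
  (55 − 51.698)²/51.698 = 0.2109
  (28 − 38.295)²/38.295 = 2.7676
  (54 − 60.993)²/60.993 = 0.8018
  (53 − 56.302)²/56.302 = 0.1937
  (52 − 41.705)²/41.705 = 2.5414
χ² = 0.8731 + 0.2109 + 2.7676 + 0.8018 + 0.1937 + 2.5414 = 7.39

7.39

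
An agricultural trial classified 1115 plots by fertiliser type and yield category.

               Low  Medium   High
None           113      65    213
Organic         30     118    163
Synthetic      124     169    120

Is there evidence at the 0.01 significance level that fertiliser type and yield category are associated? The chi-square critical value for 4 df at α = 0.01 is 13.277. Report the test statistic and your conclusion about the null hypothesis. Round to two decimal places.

115.31; reject H₀

Row totals: 391, 311, 413. Column totals: 267, 352, 496. Grand total N = 1115.
Expected counts (row total × column total / N):
  None, Low: 391×267/1115 = 93.630
  None, Medium: 391×352/1115 = 123.437
  None, High: 391×496/1115 = 173.934
  Organic, Low: 311×267/1115 = 74.473
  Organic, Medium: 311×352/1115 = 98.181
  Organic, High: 311×496/1115 = 138.346
  Synthetic, Low: 413×267/1115 = 98.898
  Synthetic, Medium: 413×352/1115 = 130.382
  Synthetic, High: 413×496/1115 = 183.720
Contributions (O − E)²/E:
  (113 − 93.630)²/93.630 = 4.0072
  (65 − 123.437)²/123.437 = 27.6650
  (213 − 173.934)²/173.934 = 8.7743
  (30 − 74.473)²/74.473 = 26.5579
  (118 − 98.181)²/98.181 = 4.0007
  (163 − 138.346)²/138.346 = 4.3935
  (124 − 98.898)²/98.898 = 6.3713
  (169 − 130.382)²/130.382 = 11.4383
  (120 − 183.720)²/183.720 = 22.1001
χ² = 4.0072 + 27.6650 + 8.7743 + 26.5579 + 4.0007 + 4.3935 + 6.3713 + 11.4383 + 22.1001 = 115.31
df = (3−1)(3−1) = 4. Since 115.31 > 13.277, reject the null hypothesis of independence at α = 0.01.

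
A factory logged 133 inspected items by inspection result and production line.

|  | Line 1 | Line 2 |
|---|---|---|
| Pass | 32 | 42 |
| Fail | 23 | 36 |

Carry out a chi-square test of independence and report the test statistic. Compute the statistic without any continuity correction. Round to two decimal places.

0.25

Row totals: 74, 59. Column totals: 55, 78. Grand total N = 133.
Expected counts (row total × column total / N):
  Pass, Line 1: 74×55/133 = 30.602
  Pass, Line 2: 74×78/133 = 43.398
  Fail, Line 1: 59×55/133 = 24.398
  Fail, Line 2: 59×78/133 = 34.602
Contributions (O − E)²/E:
  (32 − 30.602)²/30.602 = 0.0639
  (42 − 43.398)²/43.398 = 0.0450
  (23 − 24.398)²/24.398 = 0.0801
  (36 − 34.602)²/34.602 = 0.0565
χ² = 0.0639 + 0.0450 + 0.0801 + 0.0565 = 0.25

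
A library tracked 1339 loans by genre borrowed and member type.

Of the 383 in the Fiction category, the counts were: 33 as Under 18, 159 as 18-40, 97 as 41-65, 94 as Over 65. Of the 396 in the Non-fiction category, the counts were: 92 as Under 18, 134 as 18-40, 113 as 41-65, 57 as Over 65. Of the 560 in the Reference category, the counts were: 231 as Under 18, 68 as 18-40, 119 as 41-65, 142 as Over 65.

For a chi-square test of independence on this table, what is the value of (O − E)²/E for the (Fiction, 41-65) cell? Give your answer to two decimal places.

Row total (Fiction) = 383; column total (41-65) = 329; N = 1339.
Expected count E = 383 × 329 / 1339 = 94.1053.
Contribution = (O − E)²/E = (97 − 94.1053)² / 94.1053 = 0.09.

0.09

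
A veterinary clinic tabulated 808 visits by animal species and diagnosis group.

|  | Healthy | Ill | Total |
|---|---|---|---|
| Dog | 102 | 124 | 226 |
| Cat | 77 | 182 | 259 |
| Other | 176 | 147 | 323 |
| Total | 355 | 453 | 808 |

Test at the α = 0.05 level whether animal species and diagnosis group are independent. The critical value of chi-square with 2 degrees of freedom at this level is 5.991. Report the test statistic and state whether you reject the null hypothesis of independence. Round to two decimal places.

35.96; reject H₀

Grand total N = 808.
Expected counts (row total × column total / N):
  Dog, Healthy: 226×355/808 = 99.295
  Dog, Ill: 226×453/808 = 126.705
  Cat, Healthy: 259×355/808 = 113.793
  Cat, Ill: 259×453/808 = 145.207
  Other, Healthy: 323×355/808 = 141.912
  Other, Ill: 323×453/808 = 181.088
Contributions (O − E)²/E:
  (102 − 99.295)²/99.295 = 0.0737
  (124 − 126.705)²/126.705 = 0.0577
  (77 − 113.793)²/113.793 = 11.8964
  (182 − 145.207)²/145.207 = 9.3227
  (176 − 141.912)²/141.912 = 8.1881
  (147 − 181.088)²/181.088 = 6.4167
χ² = 0.0737 + 0.0577 + 11.8964 + 9.3227 + 8.1881 + 6.4167 = 35.96
df = (3−1)(2−1) = 2. Since 35.96 > 5.991, reject the null hypothesis of independence at α = 0.05.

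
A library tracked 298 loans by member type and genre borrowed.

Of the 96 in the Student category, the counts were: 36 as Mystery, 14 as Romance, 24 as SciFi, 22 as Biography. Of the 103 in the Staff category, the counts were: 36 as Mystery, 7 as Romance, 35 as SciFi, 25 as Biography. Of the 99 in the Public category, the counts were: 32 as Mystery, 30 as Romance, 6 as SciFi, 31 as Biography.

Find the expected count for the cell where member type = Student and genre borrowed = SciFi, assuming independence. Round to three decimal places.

20.940

Row total (Student) = 96; column total (SciFi) = 65; grand total N = 298.
Expected count = (row total × column total) / N = 96 × 65 / 298 = 20.940.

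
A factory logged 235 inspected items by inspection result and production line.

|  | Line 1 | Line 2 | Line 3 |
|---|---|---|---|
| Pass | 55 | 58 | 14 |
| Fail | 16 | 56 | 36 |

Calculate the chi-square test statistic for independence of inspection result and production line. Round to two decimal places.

29.80

Row totals: 127, 108. Column totals: 71, 114, 50. Grand total N = 235.
Expected counts (row total × column total / N):
  Pass, Line 1: 127×71/235 = 38.370
  Pass, Line 2: 127×114/235 = 61.609
  Pass, Line 3: 127×50/235 = 27.021
  Fail, Line 1: 108×71/235 = 32.630
  Fail, Line 2: 108×114/235 = 52.391
  Fail, Line 3: 108×50/235 = 22.979
Contributions (O − E)²/E:
  (55 − 38.370)²/38.370 = 7.2076
  (58 − 61.609)²/61.609 = 0.2114
  (14 − 27.021)²/27.021 = 6.2746
  (16 − 32.630)²/32.630 = 8.4755
  (56 − 52.391)²/52.391 = 0.2486
  (36 − 22.979)²/22.979 = 7.3783
χ² = 7.2076 + 0.2114 + 6.2746 + 8.4755 + 0.2486 + 7.3783 = 29.80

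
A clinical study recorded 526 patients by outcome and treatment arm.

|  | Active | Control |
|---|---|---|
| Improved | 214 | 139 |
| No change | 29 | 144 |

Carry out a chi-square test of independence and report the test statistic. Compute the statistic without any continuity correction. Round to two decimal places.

Row totals: 353, 173. Column totals: 243, 283. Grand total N = 526.
Expected counts (row total × column total / N):
  Improved, Active: 353×243/526 = 163.078
  Improved, Control: 353×283/526 = 189.922
  No change, Active: 173×243/526 = 79.922
  No change, Control: 173×283/526 = 93.078
Contributions (O − E)²/E:
  (214 − 163.078)²/163.078 = 15.9007
  (139 − 189.922)²/189.922 = 13.6532
  (29 − 79.922)²/79.922 = 32.4448
  (144 − 93.078)²/93.078 = 27.8589
χ² = 15.9007 + 13.6532 + 32.4448 + 27.8589 = 89.86

89.86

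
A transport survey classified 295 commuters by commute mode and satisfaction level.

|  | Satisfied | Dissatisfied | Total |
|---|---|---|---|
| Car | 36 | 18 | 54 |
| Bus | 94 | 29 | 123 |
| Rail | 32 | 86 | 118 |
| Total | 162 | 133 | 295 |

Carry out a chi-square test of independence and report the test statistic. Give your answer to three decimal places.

62.818

Grand total N = 295.
Expected counts (row total × column total / N):
  Car, Satisfied: 54×162/295 = 29.6542
  Car, Dissatisfied: 54×133/295 = 24.3458
  Bus, Satisfied: 123×162/295 = 67.5458
  Bus, Dissatisfied: 123×133/295 = 55.4542
  Rail, Satisfied: 118×162/295 = 64.8000
  Rail, Dissatisfied: 118×133/295 = 53.2000
Contributions (O − E)²/E:
  (36 − 29.6542)²/29.6542 = 1.3580
  (18 − 24.3458)²/24.3458 = 1.6541
  (94 − 67.5458)²/67.5458 = 10.3607
  (29 − 55.4542)²/55.4542 = 12.6199
  (32 − 64.8000)²/64.8000 = 16.6025
  (86 − 53.2000)²/53.2000 = 20.2226
χ² = 1.3580 + 1.6541 + 10.3607 + 12.6199 + 16.6025 + 20.2226 = 62.818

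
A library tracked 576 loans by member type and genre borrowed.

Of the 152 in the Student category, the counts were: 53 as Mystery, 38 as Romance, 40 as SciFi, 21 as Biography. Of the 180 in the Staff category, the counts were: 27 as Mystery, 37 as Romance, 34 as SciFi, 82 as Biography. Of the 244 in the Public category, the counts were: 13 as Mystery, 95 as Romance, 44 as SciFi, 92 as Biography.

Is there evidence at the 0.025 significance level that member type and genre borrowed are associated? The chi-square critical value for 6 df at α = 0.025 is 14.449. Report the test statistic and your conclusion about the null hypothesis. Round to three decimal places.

Row totals: 152, 180, 244. Column totals: 93, 170, 118, 195. Grand total N = 576.
Expected counts (row total × column total / N):
  Student, Mystery: 152×93/576 = 24.54167
  Student, Romance: 152×170/576 = 44.86111
  Student, SciFi: 152×118/576 = 31.13889
  Student, Biography: 152×195/576 = 51.45833
  Staff, Mystery: 180×93/576 = 29.06250
  Staff, Romance: 180×170/576 = 53.12500
  Staff, SciFi: 180×118/576 = 36.87500
  Staff, Biography: 180×195/576 = 60.93750
  Public, Mystery: 244×93/576 = 39.39583
  Public, Romance: 244×170/576 = 72.01389
  Public, SciFi: 244×118/576 = 49.98611
  Public, Biography: 244×195/576 = 82.60417
Contributions (O − E)²/E:
  (53 − 24.54167)²/24.54167 = 33.0001
  (38 − 44.86111)²/44.86111 = 1.0493
  (40 − 31.13889)²/31.13889 = 2.5216
  (21 − 51.45833)²/51.45833 = 18.0284
  (27 − 29.06250)²/29.06250 = 0.1464
  (37 − 53.12500)²/53.12500 = 4.8944
  (34 − 36.87500)²/36.87500 = 0.2242
  (82 − 60.93750)²/60.93750 = 7.2801
  (13 − 39.39583)²/39.39583 = 17.6856
  (95 − 72.01389)²/72.01389 = 7.3369
  (44 − 49.98611)²/49.98611 = 0.7169
  (92 − 82.60417)²/82.60417 = 1.0687
χ² = 33.0001 + 1.0493 + 2.5216 + 18.0284 + 0.1464 + 4.8944 + 0.2242 + 7.2801 + 17.6856 + 7.3369 + 0.7169 + 1.0687 = 93.953
df = (3−1)(4−1) = 6. Since 93.953 > 14.449, reject the null hypothesis of independence at α = 0.025.

93.953; reject H₀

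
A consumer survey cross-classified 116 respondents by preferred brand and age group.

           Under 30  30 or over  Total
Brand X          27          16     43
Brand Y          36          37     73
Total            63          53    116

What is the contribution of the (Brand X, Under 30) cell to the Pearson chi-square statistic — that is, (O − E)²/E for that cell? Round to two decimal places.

0.57

Row total (Brand X) = 43; column total (Under 30) = 63; N = 116.
Expected count E = 43 × 63 / 116 = 23.353.
Contribution = (O − E)²/E = (27 − 23.353)² / 23.353 = 0.57.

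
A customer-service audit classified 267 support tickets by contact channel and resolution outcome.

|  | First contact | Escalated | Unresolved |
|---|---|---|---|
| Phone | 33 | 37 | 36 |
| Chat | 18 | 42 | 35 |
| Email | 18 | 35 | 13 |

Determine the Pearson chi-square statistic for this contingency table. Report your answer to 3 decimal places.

10.145

Row totals: 106, 95, 66. Column totals: 69, 114, 84. Grand total N = 267.
Expected counts (row total × column total / N):
  Phone, First contact: 106×69/267 = 27.3933
  Phone, Escalated: 106×114/267 = 45.2584
  Phone, Unresolved: 106×84/267 = 33.3483
  Chat, First contact: 95×69/267 = 24.5506
  Chat, Escalated: 95×114/267 = 40.5618
  Chat, Unresolved: 95×84/267 = 29.8876
  Email, First contact: 66×69/267 = 17.0562
  Email, Escalated: 66×114/267 = 28.1798
  Email, Unresolved: 66×84/267 = 20.7640
Contributions (O − E)²/E:
  (33 − 27.3933)²/27.3933 = 1.1475
  (37 − 45.2584)²/45.2584 = 1.5069
  (36 − 33.3483)²/33.3483 = 0.2109
  (18 − 24.5506)²/24.5506 = 1.7478
  (42 − 40.5618)²/40.5618 = 0.0510
  (35 − 29.8876)²/29.8876 = 0.8745
  (18 − 17.0562)²/17.0562 = 0.0522
  (35 − 28.1798)²/28.1798 = 1.6507
  (13 − 20.7640)²/20.7640 = 2.9031
χ² = 1.1475 + 1.5069 + 0.2109 + 1.7478 + 0.0510 + 0.8745 + 0.0522 + 1.6507 + 2.9031 = 10.145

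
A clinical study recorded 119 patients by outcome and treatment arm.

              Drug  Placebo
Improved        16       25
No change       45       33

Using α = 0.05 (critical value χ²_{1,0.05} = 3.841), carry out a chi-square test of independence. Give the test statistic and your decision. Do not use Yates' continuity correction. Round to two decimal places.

3.75; fail to reject H₀

Row totals: 41, 78. Column totals: 61, 58. Grand total N = 119.
Expected counts (row total × column total / N):
  Improved, Drug: 41×61/119 = 21.017
  Improved, Placebo: 41×58/119 = 19.983
  No change, Drug: 78×61/119 = 39.983
  No change, Placebo: 78×58/119 = 38.017
Contributions (O − E)²/E:
  (16 − 21.017)²/21.017 = 1.1976
  (25 − 19.983)²/19.983 = 1.2596
  (45 − 39.983)²/39.983 = 0.6295
  (33 − 38.017)²/38.017 = 0.6621
χ² = 1.1976 + 1.2596 + 0.6295 + 0.6621 = 3.75
df = (2−1)(2−1) = 1. Since 3.75 < 3.841, fail to reject the null hypothesis of independence at α = 0.05.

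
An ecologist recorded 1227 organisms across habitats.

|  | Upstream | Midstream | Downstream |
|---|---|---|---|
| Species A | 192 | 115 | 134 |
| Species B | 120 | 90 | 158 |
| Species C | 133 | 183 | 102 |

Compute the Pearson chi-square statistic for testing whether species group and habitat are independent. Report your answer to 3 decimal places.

61.440

Row totals: 441, 368, 418. Column totals: 445, 388, 394. Grand total N = 1227.
Expected counts (row total × column total / N):
  Species A, Upstream: 441×445/1227 = 159.9389
  Species A, Midstream: 441×388/1227 = 139.4523
  Species A, Downstream: 441×394/1227 = 141.6088
  Species B, Upstream: 368×445/1227 = 133.4637
  Species B, Midstream: 368×388/1227 = 116.3684
  Species B, Downstream: 368×394/1227 = 118.1679
  Species C, Upstream: 418×445/1227 = 151.5974
  Species C, Midstream: 418×388/1227 = 132.1793
  Species C, Downstream: 418×394/1227 = 134.2233
Contributions (O − E)²/E:
  (192 − 159.9389)²/159.9389 = 6.4269
  (115 − 139.4523)²/139.4523 = 4.2876
  (134 − 141.6088)²/141.6088 = 0.4088
  (120 − 133.4637)²/133.4637 = 1.3582
  (90 − 116.3684)²/116.3684 = 5.9749
  (158 − 118.1679)²/118.1679 = 13.4266
  (133 − 151.5974)²/151.5974 = 2.2815
  (183 − 132.1793)²/132.1793 = 19.5397
  (102 − 134.2233)²/134.2233 = 7.7359
χ² = 6.4269 + 4.2876 + 0.4088 + 1.3582 + 5.9749 + 13.4266 + 2.2815 + 19.5397 + 7.7359 = 61.440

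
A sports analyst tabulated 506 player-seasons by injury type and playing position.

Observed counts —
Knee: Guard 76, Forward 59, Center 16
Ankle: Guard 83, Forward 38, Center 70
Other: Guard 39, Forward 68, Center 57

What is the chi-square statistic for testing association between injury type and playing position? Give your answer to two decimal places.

Row totals: 151, 191, 164. Column totals: 198, 165, 143. Grand total N = 506.
Expected counts (row total × column total / N):
  Knee, Guard: 151×198/506 = 59.087
  Knee, Forward: 151×165/506 = 49.239
  Knee, Center: 151×143/506 = 42.674
  Ankle, Guard: 191×198/506 = 74.739
  Ankle, Forward: 191×165/506 = 62.283
  Ankle, Center: 191×143/506 = 53.978
  Other, Guard: 164×198/506 = 64.174
  Other, Forward: 164×165/506 = 53.478
  Other, Center: 164×143/506 = 46.348
Contributions (O − E)²/E:
  (76 − 59.087)²/59.087 = 4.8412
  (59 − 49.239)²/49.239 = 1.9350
  (16 − 42.674)²/42.674 = 16.6730
  (83 − 74.739)²/74.739 = 0.9131
  (38 − 62.283)²/62.283 = 9.4675
  (70 − 53.978)²/53.978 = 4.7557
  (39 − 64.174)²/64.174 = 9.8752
  (68 − 53.478)²/53.478 = 3.9435
  (57 − 46.348)²/46.348 = 2.4481
χ² = 4.8412 + 1.9350 + 16.6730 + 0.9131 + 9.4675 + 4.7557 + 9.8752 + 3.9435 + 2.4481 = 54.85

54.85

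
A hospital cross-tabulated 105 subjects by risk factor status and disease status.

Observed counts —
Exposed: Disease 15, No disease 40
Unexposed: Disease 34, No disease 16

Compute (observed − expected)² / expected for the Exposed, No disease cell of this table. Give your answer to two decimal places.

3.88

Row total (Exposed) = 55; column total (No disease) = 56; N = 105.
Expected count E = 55 × 56 / 105 = 29.3333.
Contribution = (O − E)²/E = (40 − 29.3333)² / 29.3333 = 3.88.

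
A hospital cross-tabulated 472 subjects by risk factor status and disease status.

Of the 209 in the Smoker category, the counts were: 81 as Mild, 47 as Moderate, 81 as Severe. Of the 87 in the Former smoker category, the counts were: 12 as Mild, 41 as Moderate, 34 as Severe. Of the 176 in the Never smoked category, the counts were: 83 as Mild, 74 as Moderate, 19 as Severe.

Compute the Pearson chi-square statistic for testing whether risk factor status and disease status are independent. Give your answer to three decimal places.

63.946

Row totals: 209, 87, 176. Column totals: 176, 162, 134. Grand total N = 472.
Expected counts (row total × column total / N):
  Smoker, Mild: 209×176/472 = 77.9322
  Smoker, Moderate: 209×162/472 = 71.7331
  Smoker, Severe: 209×134/472 = 59.3347
  Former smoker, Mild: 87×176/472 = 32.4407
  Former smoker, Moderate: 87×162/472 = 29.8602
  Former smoker, Severe: 87×134/472 = 24.6992
  Never smoked, Mild: 176×176/472 = 65.6271
  Never smoked, Moderate: 176×162/472 = 60.4068
  Never smoked, Severe: 176×134/472 = 49.9661
Contributions (O − E)²/E:
  (81 − 77.9322)²/77.9322 = 0.1208
  (47 − 71.7331)²/71.7331 = 8.5278
  (81 − 59.3347)²/59.3347 = 7.9108
  (12 − 32.4407)²/32.4407 = 12.8796
  (41 − 29.8602)²/29.8602 = 4.1559
  (34 − 24.6992)²/24.6992 = 3.5023
  (83 − 65.6271)²/65.6271 = 4.5990
  (74 − 60.4068)²/60.4068 = 3.0588
  (19 − 49.9661)²/49.9661 = 19.1910
χ² = 0.1208 + 8.5278 + 7.9108 + 12.8796 + 4.1559 + 3.5023 + 4.5990 + 3.0588 + 19.1910 = 63.946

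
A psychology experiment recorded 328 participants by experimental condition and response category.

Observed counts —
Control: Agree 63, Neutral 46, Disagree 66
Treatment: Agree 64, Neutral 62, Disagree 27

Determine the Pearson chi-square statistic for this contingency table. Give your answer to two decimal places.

Row totals: 175, 153. Column totals: 127, 108, 93. Grand total N = 328.
Expected counts (row total × column total / N):
  Control, Agree: 175×127/328 = 67.759
  Control, Neutral: 175×108/328 = 57.622
  Control, Disagree: 175×93/328 = 49.619
  Treatment, Agree: 153×127/328 = 59.241
  Treatment, Neutral: 153×108/328 = 50.378
  Treatment, Disagree: 153×93/328 = 43.381
Contributions (O − E)²/E:
  (63 − 67.759)²/67.759 = 0.3342
  (46 − 57.622)²/57.622 = 2.3441
  (66 − 49.619)²/49.619 = 5.4080
  (64 − 59.241)²/59.241 = 0.3823
  (62 − 50.378)²/50.378 = 2.6811
  (27 − 43.381)²/43.381 = 6.1856
χ² = 0.3342 + 2.3441 + 5.4080 + 0.3823 + 2.6811 + 6.1856 = 17.34

17.34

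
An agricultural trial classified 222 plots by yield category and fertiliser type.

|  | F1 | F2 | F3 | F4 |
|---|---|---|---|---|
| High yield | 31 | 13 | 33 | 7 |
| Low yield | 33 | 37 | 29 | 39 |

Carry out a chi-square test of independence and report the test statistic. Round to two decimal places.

Row totals: 84, 138. Column totals: 64, 50, 62, 46. Grand total N = 222.
Expected counts (row total × column total / N):
  High yield, F1: 84×64/222 = 24.2162
  High yield, F2: 84×50/222 = 18.9189
  High yield, F3: 84×62/222 = 23.4595
  High yield, F4: 84×46/222 = 17.4054
  Low yield, F1: 138×64/222 = 39.7838
  Low yield, F2: 138×50/222 = 31.0811
  Low yield, F3: 138×62/222 = 38.5405
  Low yield, F4: 138×46/222 = 28.5946
Contributions (O − E)²/E:
  (31 − 24.2162)²/24.2162 = 1.9004
  (13 − 18.9189)²/18.9189 = 1.8518
  (33 − 23.4595)²/23.4595 = 3.8799
  (7 − 17.4054)²/17.4054 = 6.2206
  (33 − 39.7838)²/39.7838 = 1.1568
  (37 − 31.0811)²/31.0811 = 1.1272
  (29 − 38.5405)²/38.5405 = 2.3617
  (39 − 28.5946)²/28.5946 = 3.7865
χ² = 1.9004 + 1.8518 + 3.8799 + 6.2206 + 1.1568 + 1.1272 + 2.3617 + 3.7865 = 22.28

22.28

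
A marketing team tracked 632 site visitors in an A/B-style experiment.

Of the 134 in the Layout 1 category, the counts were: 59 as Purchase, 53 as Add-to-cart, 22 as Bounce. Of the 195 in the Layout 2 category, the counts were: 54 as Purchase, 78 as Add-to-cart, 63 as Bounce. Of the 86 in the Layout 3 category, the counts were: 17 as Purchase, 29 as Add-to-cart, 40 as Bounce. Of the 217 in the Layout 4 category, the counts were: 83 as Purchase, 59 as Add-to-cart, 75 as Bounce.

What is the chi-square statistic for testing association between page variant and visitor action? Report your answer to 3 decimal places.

35.099

Row totals: 134, 195, 86, 217. Column totals: 213, 219, 200. Grand total N = 632.
Expected counts (row total × column total / N):
  Layout 1, Purchase: 134×213/632 = 45.16139
  Layout 1, Add-to-cart: 134×219/632 = 46.43354
  Layout 1, Bounce: 134×200/632 = 42.40506
  Layout 2, Purchase: 195×213/632 = 65.71994
  Layout 2, Add-to-cart: 195×219/632 = 67.57120
  Layout 2, Bounce: 195×200/632 = 61.70886
  Layout 3, Purchase: 86×213/632 = 28.98418
  Layout 3, Add-to-cart: 86×219/632 = 29.80063
  Layout 3, Bounce: 86×200/632 = 27.21519
  Layout 4, Purchase: 217×213/632 = 73.13449
  Layout 4, Add-to-cart: 217×219/632 = 75.19462
  Layout 4, Bounce: 217×200/632 = 68.67089
Contributions (O − E)²/E:
  (59 − 45.16139)²/45.16139 = 4.2405
  (53 − 46.43354)²/46.43354 = 0.9286
  (22 − 42.40506)²/42.40506 = 9.8188
  (54 − 65.71994)²/65.71994 = 2.0900
  (78 − 67.57120)²/67.57120 = 1.6096
  (63 − 61.70886)²/61.70886 = 0.0270
  (17 − 28.98418)²/28.98418 = 4.9551
  (29 − 29.80063)²/29.80063 = 0.0215
  (40 − 27.21519)²/27.21519 = 6.0059
  (83 − 73.13449)²/73.13449 = 1.3308
  (59 − 75.19462)²/75.19462 = 3.4878
  (75 − 68.67089)²/68.67089 = 0.5833
χ² = 4.2405 + 0.9286 + 9.8188 + 2.0900 + 1.6096 + 0.0270 + 4.9551 + 0.0215 + 6.0059 + 1.3308 + 3.4878 + 0.5833 = 35.099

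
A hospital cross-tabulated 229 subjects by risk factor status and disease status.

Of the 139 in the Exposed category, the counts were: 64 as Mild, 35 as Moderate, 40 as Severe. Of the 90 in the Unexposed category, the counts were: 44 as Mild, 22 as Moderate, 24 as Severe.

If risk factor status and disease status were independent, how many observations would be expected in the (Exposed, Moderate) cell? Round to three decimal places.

34.598

Row total (Exposed) = 139; column total (Moderate) = 57; grand total N = 229.
Expected count = (row total × column total) / N = 139 × 57 / 229 = 34.598.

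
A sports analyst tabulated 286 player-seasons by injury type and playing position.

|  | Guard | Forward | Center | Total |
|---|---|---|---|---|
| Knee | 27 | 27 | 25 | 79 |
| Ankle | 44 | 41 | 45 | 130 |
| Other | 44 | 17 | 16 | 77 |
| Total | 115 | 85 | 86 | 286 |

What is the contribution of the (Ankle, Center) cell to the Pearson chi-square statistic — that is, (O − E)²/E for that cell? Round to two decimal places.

Row total (Ankle) = 130; column total (Center) = 86; N = 286.
Expected count E = 130 × 86 / 286 = 39.0909.
Contribution = (O − E)²/E = (45 − 39.0909)² / 39.0909 = 0.89.

0.89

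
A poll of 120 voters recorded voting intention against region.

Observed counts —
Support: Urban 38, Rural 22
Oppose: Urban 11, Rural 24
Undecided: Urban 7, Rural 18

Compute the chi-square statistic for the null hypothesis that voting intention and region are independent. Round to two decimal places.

13.46

Row totals: 60, 35, 25. Column totals: 56, 64. Grand total N = 120.
Expected counts (row total × column total / N):
  Support, Urban: 60×56/120 = 28.000
  Support, Rural: 60×64/120 = 32.000
  Oppose, Urban: 35×56/120 = 16.333
  Oppose, Rural: 35×64/120 = 18.667
  Undecided, Urban: 25×56/120 = 11.667
  Undecided, Rural: 25×64/120 = 13.333
Contributions (O − E)²/E:
  (38 − 28.000)²/28.000 = 3.5714
  (22 − 32.000)²/32.000 = 3.1250
  (11 − 16.333)²/16.333 = 1.7413
  (24 − 18.667)²/18.667 = 1.5236
  (7 − 11.667)²/11.667 = 1.8669
  (18 − 13.333)²/13.333 = 1.6336
χ² = 3.5714 + 3.1250 + 1.7413 + 1.5236 + 1.8669 + 1.6336 = 13.46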